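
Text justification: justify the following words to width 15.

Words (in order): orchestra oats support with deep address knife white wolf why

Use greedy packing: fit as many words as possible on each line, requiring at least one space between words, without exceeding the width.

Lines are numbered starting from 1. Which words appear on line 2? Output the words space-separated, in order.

Line 1: ['orchestra', 'oats'] (min_width=14, slack=1)
Line 2: ['support', 'with'] (min_width=12, slack=3)
Line 3: ['deep', 'address'] (min_width=12, slack=3)
Line 4: ['knife', 'white'] (min_width=11, slack=4)
Line 5: ['wolf', 'why'] (min_width=8, slack=7)

Answer: support with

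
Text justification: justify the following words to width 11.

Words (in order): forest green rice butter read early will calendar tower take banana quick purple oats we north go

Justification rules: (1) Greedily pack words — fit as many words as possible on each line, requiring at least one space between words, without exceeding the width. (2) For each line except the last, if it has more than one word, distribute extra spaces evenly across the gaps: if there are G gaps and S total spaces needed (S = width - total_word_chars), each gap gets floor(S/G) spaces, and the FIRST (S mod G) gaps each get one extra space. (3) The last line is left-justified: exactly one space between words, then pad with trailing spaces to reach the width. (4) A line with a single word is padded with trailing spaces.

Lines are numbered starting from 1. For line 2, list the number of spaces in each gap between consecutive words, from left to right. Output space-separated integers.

Answer: 2

Derivation:
Line 1: ['forest'] (min_width=6, slack=5)
Line 2: ['green', 'rice'] (min_width=10, slack=1)
Line 3: ['butter', 'read'] (min_width=11, slack=0)
Line 4: ['early', 'will'] (min_width=10, slack=1)
Line 5: ['calendar'] (min_width=8, slack=3)
Line 6: ['tower', 'take'] (min_width=10, slack=1)
Line 7: ['banana'] (min_width=6, slack=5)
Line 8: ['quick'] (min_width=5, slack=6)
Line 9: ['purple', 'oats'] (min_width=11, slack=0)
Line 10: ['we', 'north', 'go'] (min_width=11, slack=0)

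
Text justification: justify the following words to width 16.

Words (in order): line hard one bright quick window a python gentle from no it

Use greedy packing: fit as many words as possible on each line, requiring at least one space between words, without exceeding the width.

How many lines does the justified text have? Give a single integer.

Line 1: ['line', 'hard', 'one'] (min_width=13, slack=3)
Line 2: ['bright', 'quick'] (min_width=12, slack=4)
Line 3: ['window', 'a', 'python'] (min_width=15, slack=1)
Line 4: ['gentle', 'from', 'no'] (min_width=14, slack=2)
Line 5: ['it'] (min_width=2, slack=14)
Total lines: 5

Answer: 5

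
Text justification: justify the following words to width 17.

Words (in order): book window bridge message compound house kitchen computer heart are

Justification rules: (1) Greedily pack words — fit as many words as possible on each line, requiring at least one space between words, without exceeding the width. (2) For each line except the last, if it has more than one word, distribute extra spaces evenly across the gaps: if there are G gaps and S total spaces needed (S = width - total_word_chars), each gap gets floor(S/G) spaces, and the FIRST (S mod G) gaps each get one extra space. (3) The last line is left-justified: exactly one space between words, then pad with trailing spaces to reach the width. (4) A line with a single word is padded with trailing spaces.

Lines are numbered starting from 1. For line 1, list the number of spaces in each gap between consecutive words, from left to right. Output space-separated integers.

Line 1: ['book', 'window'] (min_width=11, slack=6)
Line 2: ['bridge', 'message'] (min_width=14, slack=3)
Line 3: ['compound', 'house'] (min_width=14, slack=3)
Line 4: ['kitchen', 'computer'] (min_width=16, slack=1)
Line 5: ['heart', 'are'] (min_width=9, slack=8)

Answer: 7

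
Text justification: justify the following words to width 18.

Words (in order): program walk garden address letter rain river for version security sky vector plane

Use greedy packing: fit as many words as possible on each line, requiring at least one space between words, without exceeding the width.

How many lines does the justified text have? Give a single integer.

Answer: 6

Derivation:
Line 1: ['program', 'walk'] (min_width=12, slack=6)
Line 2: ['garden', 'address'] (min_width=14, slack=4)
Line 3: ['letter', 'rain', 'river'] (min_width=17, slack=1)
Line 4: ['for', 'version'] (min_width=11, slack=7)
Line 5: ['security', 'sky'] (min_width=12, slack=6)
Line 6: ['vector', 'plane'] (min_width=12, slack=6)
Total lines: 6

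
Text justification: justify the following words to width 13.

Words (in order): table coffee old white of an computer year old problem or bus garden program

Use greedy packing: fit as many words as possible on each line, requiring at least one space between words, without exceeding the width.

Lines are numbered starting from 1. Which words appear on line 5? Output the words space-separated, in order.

Answer: problem or

Derivation:
Line 1: ['table', 'coffee'] (min_width=12, slack=1)
Line 2: ['old', 'white', 'of'] (min_width=12, slack=1)
Line 3: ['an', 'computer'] (min_width=11, slack=2)
Line 4: ['year', 'old'] (min_width=8, slack=5)
Line 5: ['problem', 'or'] (min_width=10, slack=3)
Line 6: ['bus', 'garden'] (min_width=10, slack=3)
Line 7: ['program'] (min_width=7, slack=6)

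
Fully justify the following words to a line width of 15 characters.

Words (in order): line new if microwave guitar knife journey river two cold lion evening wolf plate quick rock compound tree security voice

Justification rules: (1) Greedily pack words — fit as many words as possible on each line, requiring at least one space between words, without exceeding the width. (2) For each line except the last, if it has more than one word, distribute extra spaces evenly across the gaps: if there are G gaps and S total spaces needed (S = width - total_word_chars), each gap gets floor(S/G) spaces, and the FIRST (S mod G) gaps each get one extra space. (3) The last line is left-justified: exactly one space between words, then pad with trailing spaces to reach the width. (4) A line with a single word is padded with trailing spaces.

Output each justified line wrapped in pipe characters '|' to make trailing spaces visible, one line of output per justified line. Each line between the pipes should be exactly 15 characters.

Answer: |line   new   if|
|microwave      |
|guitar    knife|
|journey   river|
|two  cold  lion|
|evening    wolf|
|plate     quick|
|rock   compound|
|tree   security|
|voice          |

Derivation:
Line 1: ['line', 'new', 'if'] (min_width=11, slack=4)
Line 2: ['microwave'] (min_width=9, slack=6)
Line 3: ['guitar', 'knife'] (min_width=12, slack=3)
Line 4: ['journey', 'river'] (min_width=13, slack=2)
Line 5: ['two', 'cold', 'lion'] (min_width=13, slack=2)
Line 6: ['evening', 'wolf'] (min_width=12, slack=3)
Line 7: ['plate', 'quick'] (min_width=11, slack=4)
Line 8: ['rock', 'compound'] (min_width=13, slack=2)
Line 9: ['tree', 'security'] (min_width=13, slack=2)
Line 10: ['voice'] (min_width=5, slack=10)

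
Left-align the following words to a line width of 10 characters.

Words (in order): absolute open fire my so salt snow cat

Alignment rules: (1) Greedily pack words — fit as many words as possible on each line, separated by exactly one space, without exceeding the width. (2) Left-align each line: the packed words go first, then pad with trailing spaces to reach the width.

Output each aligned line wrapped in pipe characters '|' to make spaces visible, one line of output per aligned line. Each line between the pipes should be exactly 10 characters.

Line 1: ['absolute'] (min_width=8, slack=2)
Line 2: ['open', 'fire'] (min_width=9, slack=1)
Line 3: ['my', 'so', 'salt'] (min_width=10, slack=0)
Line 4: ['snow', 'cat'] (min_width=8, slack=2)

Answer: |absolute  |
|open fire |
|my so salt|
|snow cat  |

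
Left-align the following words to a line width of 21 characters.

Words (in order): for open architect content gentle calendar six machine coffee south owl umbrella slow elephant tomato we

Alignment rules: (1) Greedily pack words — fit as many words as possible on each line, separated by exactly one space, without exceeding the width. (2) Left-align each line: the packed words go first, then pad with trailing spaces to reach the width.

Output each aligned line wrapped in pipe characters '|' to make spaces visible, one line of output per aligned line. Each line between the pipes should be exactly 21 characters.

Answer: |for open architect   |
|content gentle       |
|calendar six machine |
|coffee south owl     |
|umbrella slow        |
|elephant tomato we   |

Derivation:
Line 1: ['for', 'open', 'architect'] (min_width=18, slack=3)
Line 2: ['content', 'gentle'] (min_width=14, slack=7)
Line 3: ['calendar', 'six', 'machine'] (min_width=20, slack=1)
Line 4: ['coffee', 'south', 'owl'] (min_width=16, slack=5)
Line 5: ['umbrella', 'slow'] (min_width=13, slack=8)
Line 6: ['elephant', 'tomato', 'we'] (min_width=18, slack=3)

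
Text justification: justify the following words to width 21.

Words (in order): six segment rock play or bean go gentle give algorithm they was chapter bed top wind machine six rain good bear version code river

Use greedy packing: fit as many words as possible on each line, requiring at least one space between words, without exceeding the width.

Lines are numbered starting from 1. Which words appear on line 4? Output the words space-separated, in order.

Line 1: ['six', 'segment', 'rock', 'play'] (min_width=21, slack=0)
Line 2: ['or', 'bean', 'go', 'gentle'] (min_width=17, slack=4)
Line 3: ['give', 'algorithm', 'they'] (min_width=19, slack=2)
Line 4: ['was', 'chapter', 'bed', 'top'] (min_width=19, slack=2)
Line 5: ['wind', 'machine', 'six', 'rain'] (min_width=21, slack=0)
Line 6: ['good', 'bear', 'version'] (min_width=17, slack=4)
Line 7: ['code', 'river'] (min_width=10, slack=11)

Answer: was chapter bed top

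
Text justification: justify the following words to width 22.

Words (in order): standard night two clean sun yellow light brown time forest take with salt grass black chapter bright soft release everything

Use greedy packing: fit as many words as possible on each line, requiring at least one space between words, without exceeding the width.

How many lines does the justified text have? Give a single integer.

Answer: 6

Derivation:
Line 1: ['standard', 'night', 'two'] (min_width=18, slack=4)
Line 2: ['clean', 'sun', 'yellow', 'light'] (min_width=22, slack=0)
Line 3: ['brown', 'time', 'forest', 'take'] (min_width=22, slack=0)
Line 4: ['with', 'salt', 'grass', 'black'] (min_width=21, slack=1)
Line 5: ['chapter', 'bright', 'soft'] (min_width=19, slack=3)
Line 6: ['release', 'everything'] (min_width=18, slack=4)
Total lines: 6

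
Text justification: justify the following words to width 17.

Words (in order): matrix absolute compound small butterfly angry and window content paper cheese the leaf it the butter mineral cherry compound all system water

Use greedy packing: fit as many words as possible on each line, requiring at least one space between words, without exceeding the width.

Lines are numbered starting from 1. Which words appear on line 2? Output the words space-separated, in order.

Line 1: ['matrix', 'absolute'] (min_width=15, slack=2)
Line 2: ['compound', 'small'] (min_width=14, slack=3)
Line 3: ['butterfly', 'angry'] (min_width=15, slack=2)
Line 4: ['and', 'window'] (min_width=10, slack=7)
Line 5: ['content', 'paper'] (min_width=13, slack=4)
Line 6: ['cheese', 'the', 'leaf'] (min_width=15, slack=2)
Line 7: ['it', 'the', 'butter'] (min_width=13, slack=4)
Line 8: ['mineral', 'cherry'] (min_width=14, slack=3)
Line 9: ['compound', 'all'] (min_width=12, slack=5)
Line 10: ['system', 'water'] (min_width=12, slack=5)

Answer: compound small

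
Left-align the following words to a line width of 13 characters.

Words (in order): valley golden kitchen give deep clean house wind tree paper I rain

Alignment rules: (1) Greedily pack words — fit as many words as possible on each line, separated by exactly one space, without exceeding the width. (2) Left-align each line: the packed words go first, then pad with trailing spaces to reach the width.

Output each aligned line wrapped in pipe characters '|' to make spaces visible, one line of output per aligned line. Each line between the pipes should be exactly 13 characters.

Line 1: ['valley', 'golden'] (min_width=13, slack=0)
Line 2: ['kitchen', 'give'] (min_width=12, slack=1)
Line 3: ['deep', 'clean'] (min_width=10, slack=3)
Line 4: ['house', 'wind'] (min_width=10, slack=3)
Line 5: ['tree', 'paper', 'I'] (min_width=12, slack=1)
Line 6: ['rain'] (min_width=4, slack=9)

Answer: |valley golden|
|kitchen give |
|deep clean   |
|house wind   |
|tree paper I |
|rain         |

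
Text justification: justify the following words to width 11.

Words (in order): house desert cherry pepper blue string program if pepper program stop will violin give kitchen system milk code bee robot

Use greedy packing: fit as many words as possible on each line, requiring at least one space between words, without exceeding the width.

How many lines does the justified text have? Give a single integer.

Answer: 14

Derivation:
Line 1: ['house'] (min_width=5, slack=6)
Line 2: ['desert'] (min_width=6, slack=5)
Line 3: ['cherry'] (min_width=6, slack=5)
Line 4: ['pepper', 'blue'] (min_width=11, slack=0)
Line 5: ['string'] (min_width=6, slack=5)
Line 6: ['program', 'if'] (min_width=10, slack=1)
Line 7: ['pepper'] (min_width=6, slack=5)
Line 8: ['program'] (min_width=7, slack=4)
Line 9: ['stop', 'will'] (min_width=9, slack=2)
Line 10: ['violin', 'give'] (min_width=11, slack=0)
Line 11: ['kitchen'] (min_width=7, slack=4)
Line 12: ['system', 'milk'] (min_width=11, slack=0)
Line 13: ['code', 'bee'] (min_width=8, slack=3)
Line 14: ['robot'] (min_width=5, slack=6)
Total lines: 14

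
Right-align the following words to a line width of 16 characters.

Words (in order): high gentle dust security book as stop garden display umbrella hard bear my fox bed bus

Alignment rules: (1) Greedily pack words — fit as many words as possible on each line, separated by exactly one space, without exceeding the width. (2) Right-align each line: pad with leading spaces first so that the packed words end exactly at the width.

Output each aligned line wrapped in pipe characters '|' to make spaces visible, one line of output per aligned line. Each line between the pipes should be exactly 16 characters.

Line 1: ['high', 'gentle', 'dust'] (min_width=16, slack=0)
Line 2: ['security', 'book', 'as'] (min_width=16, slack=0)
Line 3: ['stop', 'garden'] (min_width=11, slack=5)
Line 4: ['display', 'umbrella'] (min_width=16, slack=0)
Line 5: ['hard', 'bear', 'my', 'fox'] (min_width=16, slack=0)
Line 6: ['bed', 'bus'] (min_width=7, slack=9)

Answer: |high gentle dust|
|security book as|
|     stop garden|
|display umbrella|
|hard bear my fox|
|         bed bus|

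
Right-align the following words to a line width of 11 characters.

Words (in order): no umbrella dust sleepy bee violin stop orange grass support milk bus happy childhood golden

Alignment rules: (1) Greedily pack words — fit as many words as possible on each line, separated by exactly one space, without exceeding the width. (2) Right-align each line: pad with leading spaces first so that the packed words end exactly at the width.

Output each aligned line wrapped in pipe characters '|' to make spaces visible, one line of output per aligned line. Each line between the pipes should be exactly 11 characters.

Line 1: ['no', 'umbrella'] (min_width=11, slack=0)
Line 2: ['dust', 'sleepy'] (min_width=11, slack=0)
Line 3: ['bee', 'violin'] (min_width=10, slack=1)
Line 4: ['stop', 'orange'] (min_width=11, slack=0)
Line 5: ['grass'] (min_width=5, slack=6)
Line 6: ['support'] (min_width=7, slack=4)
Line 7: ['milk', 'bus'] (min_width=8, slack=3)
Line 8: ['happy'] (min_width=5, slack=6)
Line 9: ['childhood'] (min_width=9, slack=2)
Line 10: ['golden'] (min_width=6, slack=5)

Answer: |no umbrella|
|dust sleepy|
| bee violin|
|stop orange|
|      grass|
|    support|
|   milk bus|
|      happy|
|  childhood|
|     golden|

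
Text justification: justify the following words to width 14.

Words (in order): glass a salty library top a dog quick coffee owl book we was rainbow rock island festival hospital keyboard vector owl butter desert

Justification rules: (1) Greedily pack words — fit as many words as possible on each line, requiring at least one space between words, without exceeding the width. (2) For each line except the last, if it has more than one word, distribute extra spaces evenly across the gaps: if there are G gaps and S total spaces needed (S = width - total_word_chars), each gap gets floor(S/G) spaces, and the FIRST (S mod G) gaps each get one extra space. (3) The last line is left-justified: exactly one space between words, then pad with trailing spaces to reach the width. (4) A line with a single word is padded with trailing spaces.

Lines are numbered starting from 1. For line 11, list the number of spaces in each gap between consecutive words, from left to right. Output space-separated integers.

Line 1: ['glass', 'a', 'salty'] (min_width=13, slack=1)
Line 2: ['library', 'top', 'a'] (min_width=13, slack=1)
Line 3: ['dog', 'quick'] (min_width=9, slack=5)
Line 4: ['coffee', 'owl'] (min_width=10, slack=4)
Line 5: ['book', 'we', 'was'] (min_width=11, slack=3)
Line 6: ['rainbow', 'rock'] (min_width=12, slack=2)
Line 7: ['island'] (min_width=6, slack=8)
Line 8: ['festival'] (min_width=8, slack=6)
Line 9: ['hospital'] (min_width=8, slack=6)
Line 10: ['keyboard'] (min_width=8, slack=6)
Line 11: ['vector', 'owl'] (min_width=10, slack=4)
Line 12: ['butter', 'desert'] (min_width=13, slack=1)

Answer: 5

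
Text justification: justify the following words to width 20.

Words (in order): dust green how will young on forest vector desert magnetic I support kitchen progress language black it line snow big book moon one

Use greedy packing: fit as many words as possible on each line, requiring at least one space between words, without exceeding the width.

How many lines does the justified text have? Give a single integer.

Line 1: ['dust', 'green', 'how', 'will'] (min_width=19, slack=1)
Line 2: ['young', 'on', 'forest'] (min_width=15, slack=5)
Line 3: ['vector', 'desert'] (min_width=13, slack=7)
Line 4: ['magnetic', 'I', 'support'] (min_width=18, slack=2)
Line 5: ['kitchen', 'progress'] (min_width=16, slack=4)
Line 6: ['language', 'black', 'it'] (min_width=17, slack=3)
Line 7: ['line', 'snow', 'big', 'book'] (min_width=18, slack=2)
Line 8: ['moon', 'one'] (min_width=8, slack=12)
Total lines: 8

Answer: 8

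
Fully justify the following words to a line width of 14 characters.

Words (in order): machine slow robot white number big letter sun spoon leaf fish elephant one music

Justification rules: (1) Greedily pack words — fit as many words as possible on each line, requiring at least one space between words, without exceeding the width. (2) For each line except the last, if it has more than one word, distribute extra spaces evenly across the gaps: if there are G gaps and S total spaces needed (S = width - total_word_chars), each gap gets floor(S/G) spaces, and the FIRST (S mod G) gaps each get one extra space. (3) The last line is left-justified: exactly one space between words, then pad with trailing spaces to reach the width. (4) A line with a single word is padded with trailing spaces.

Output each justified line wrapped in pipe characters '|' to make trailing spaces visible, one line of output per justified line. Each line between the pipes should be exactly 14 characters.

Line 1: ['machine', 'slow'] (min_width=12, slack=2)
Line 2: ['robot', 'white'] (min_width=11, slack=3)
Line 3: ['number', 'big'] (min_width=10, slack=4)
Line 4: ['letter', 'sun'] (min_width=10, slack=4)
Line 5: ['spoon', 'leaf'] (min_width=10, slack=4)
Line 6: ['fish', 'elephant'] (min_width=13, slack=1)
Line 7: ['one', 'music'] (min_width=9, slack=5)

Answer: |machine   slow|
|robot    white|
|number     big|
|letter     sun|
|spoon     leaf|
|fish  elephant|
|one music     |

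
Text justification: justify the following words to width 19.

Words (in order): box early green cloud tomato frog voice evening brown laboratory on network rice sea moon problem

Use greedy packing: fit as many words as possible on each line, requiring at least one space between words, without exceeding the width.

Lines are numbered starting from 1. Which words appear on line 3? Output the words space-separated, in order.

Line 1: ['box', 'early', 'green'] (min_width=15, slack=4)
Line 2: ['cloud', 'tomato', 'frog'] (min_width=17, slack=2)
Line 3: ['voice', 'evening', 'brown'] (min_width=19, slack=0)
Line 4: ['laboratory', 'on'] (min_width=13, slack=6)
Line 5: ['network', 'rice', 'sea'] (min_width=16, slack=3)
Line 6: ['moon', 'problem'] (min_width=12, slack=7)

Answer: voice evening brown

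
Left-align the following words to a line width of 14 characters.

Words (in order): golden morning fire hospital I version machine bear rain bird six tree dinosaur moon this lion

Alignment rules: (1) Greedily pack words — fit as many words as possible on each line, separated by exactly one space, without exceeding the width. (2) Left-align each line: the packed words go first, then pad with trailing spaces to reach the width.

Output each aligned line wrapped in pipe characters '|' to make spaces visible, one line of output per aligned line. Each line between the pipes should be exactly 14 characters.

Answer: |golden morning|
|fire hospital |
|I version     |
|machine bear  |
|rain bird six |
|tree dinosaur |
|moon this lion|

Derivation:
Line 1: ['golden', 'morning'] (min_width=14, slack=0)
Line 2: ['fire', 'hospital'] (min_width=13, slack=1)
Line 3: ['I', 'version'] (min_width=9, slack=5)
Line 4: ['machine', 'bear'] (min_width=12, slack=2)
Line 5: ['rain', 'bird', 'six'] (min_width=13, slack=1)
Line 6: ['tree', 'dinosaur'] (min_width=13, slack=1)
Line 7: ['moon', 'this', 'lion'] (min_width=14, slack=0)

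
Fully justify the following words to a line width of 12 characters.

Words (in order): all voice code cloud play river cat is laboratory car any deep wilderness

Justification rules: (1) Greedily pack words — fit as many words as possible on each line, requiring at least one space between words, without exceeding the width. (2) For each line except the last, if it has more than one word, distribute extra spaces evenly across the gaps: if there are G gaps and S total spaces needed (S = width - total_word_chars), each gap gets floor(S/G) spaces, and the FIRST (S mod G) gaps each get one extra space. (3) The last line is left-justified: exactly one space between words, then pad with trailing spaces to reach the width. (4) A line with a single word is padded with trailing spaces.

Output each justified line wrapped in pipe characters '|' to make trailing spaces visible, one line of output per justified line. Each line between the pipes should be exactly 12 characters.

Answer: |all    voice|
|code   cloud|
|play   river|
|cat       is|
|laboratory  |
|car any deep|
|wilderness  |

Derivation:
Line 1: ['all', 'voice'] (min_width=9, slack=3)
Line 2: ['code', 'cloud'] (min_width=10, slack=2)
Line 3: ['play', 'river'] (min_width=10, slack=2)
Line 4: ['cat', 'is'] (min_width=6, slack=6)
Line 5: ['laboratory'] (min_width=10, slack=2)
Line 6: ['car', 'any', 'deep'] (min_width=12, slack=0)
Line 7: ['wilderness'] (min_width=10, slack=2)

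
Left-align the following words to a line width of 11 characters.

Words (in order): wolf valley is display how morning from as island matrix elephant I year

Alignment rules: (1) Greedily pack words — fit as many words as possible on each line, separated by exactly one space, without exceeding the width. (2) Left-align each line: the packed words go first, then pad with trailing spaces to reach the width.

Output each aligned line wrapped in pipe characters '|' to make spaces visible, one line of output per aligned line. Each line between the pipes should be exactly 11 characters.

Answer: |wolf valley|
|is display |
|how morning|
|from as    |
|island     |
|matrix     |
|elephant I |
|year       |

Derivation:
Line 1: ['wolf', 'valley'] (min_width=11, slack=0)
Line 2: ['is', 'display'] (min_width=10, slack=1)
Line 3: ['how', 'morning'] (min_width=11, slack=0)
Line 4: ['from', 'as'] (min_width=7, slack=4)
Line 5: ['island'] (min_width=6, slack=5)
Line 6: ['matrix'] (min_width=6, slack=5)
Line 7: ['elephant', 'I'] (min_width=10, slack=1)
Line 8: ['year'] (min_width=4, slack=7)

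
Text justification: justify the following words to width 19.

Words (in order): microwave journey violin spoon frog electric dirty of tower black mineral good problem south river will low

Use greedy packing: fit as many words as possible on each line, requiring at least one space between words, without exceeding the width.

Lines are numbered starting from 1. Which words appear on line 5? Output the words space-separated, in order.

Answer: good problem south

Derivation:
Line 1: ['microwave', 'journey'] (min_width=17, slack=2)
Line 2: ['violin', 'spoon', 'frog'] (min_width=17, slack=2)
Line 3: ['electric', 'dirty', 'of'] (min_width=17, slack=2)
Line 4: ['tower', 'black', 'mineral'] (min_width=19, slack=0)
Line 5: ['good', 'problem', 'south'] (min_width=18, slack=1)
Line 6: ['river', 'will', 'low'] (min_width=14, slack=5)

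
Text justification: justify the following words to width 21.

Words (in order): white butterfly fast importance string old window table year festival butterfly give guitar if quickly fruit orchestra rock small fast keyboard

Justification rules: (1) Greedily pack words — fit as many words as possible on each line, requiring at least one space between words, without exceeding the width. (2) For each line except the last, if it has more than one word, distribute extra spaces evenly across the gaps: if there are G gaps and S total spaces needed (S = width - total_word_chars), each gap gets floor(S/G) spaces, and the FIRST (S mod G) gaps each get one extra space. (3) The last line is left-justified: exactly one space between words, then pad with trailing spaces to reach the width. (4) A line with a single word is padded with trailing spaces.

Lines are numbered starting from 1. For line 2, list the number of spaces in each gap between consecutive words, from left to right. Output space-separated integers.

Answer: 1 1

Derivation:
Line 1: ['white', 'butterfly', 'fast'] (min_width=20, slack=1)
Line 2: ['importance', 'string', 'old'] (min_width=21, slack=0)
Line 3: ['window', 'table', 'year'] (min_width=17, slack=4)
Line 4: ['festival', 'butterfly'] (min_width=18, slack=3)
Line 5: ['give', 'guitar', 'if'] (min_width=14, slack=7)
Line 6: ['quickly', 'fruit'] (min_width=13, slack=8)
Line 7: ['orchestra', 'rock', 'small'] (min_width=20, slack=1)
Line 8: ['fast', 'keyboard'] (min_width=13, slack=8)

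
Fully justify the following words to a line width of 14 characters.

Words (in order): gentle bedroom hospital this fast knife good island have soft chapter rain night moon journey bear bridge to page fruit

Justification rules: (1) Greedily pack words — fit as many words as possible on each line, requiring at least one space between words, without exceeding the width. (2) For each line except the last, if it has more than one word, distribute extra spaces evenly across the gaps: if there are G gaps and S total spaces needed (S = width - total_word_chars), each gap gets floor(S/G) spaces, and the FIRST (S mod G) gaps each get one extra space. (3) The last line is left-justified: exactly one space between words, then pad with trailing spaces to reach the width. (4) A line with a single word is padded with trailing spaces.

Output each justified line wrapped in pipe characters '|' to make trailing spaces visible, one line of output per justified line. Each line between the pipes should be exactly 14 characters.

Answer: |gentle bedroom|
|hospital  this|
|fast     knife|
|good    island|
|have      soft|
|chapter   rain|
|night     moon|
|journey   bear|
|bridge to page|
|fruit         |

Derivation:
Line 1: ['gentle', 'bedroom'] (min_width=14, slack=0)
Line 2: ['hospital', 'this'] (min_width=13, slack=1)
Line 3: ['fast', 'knife'] (min_width=10, slack=4)
Line 4: ['good', 'island'] (min_width=11, slack=3)
Line 5: ['have', 'soft'] (min_width=9, slack=5)
Line 6: ['chapter', 'rain'] (min_width=12, slack=2)
Line 7: ['night', 'moon'] (min_width=10, slack=4)
Line 8: ['journey', 'bear'] (min_width=12, slack=2)
Line 9: ['bridge', 'to', 'page'] (min_width=14, slack=0)
Line 10: ['fruit'] (min_width=5, slack=9)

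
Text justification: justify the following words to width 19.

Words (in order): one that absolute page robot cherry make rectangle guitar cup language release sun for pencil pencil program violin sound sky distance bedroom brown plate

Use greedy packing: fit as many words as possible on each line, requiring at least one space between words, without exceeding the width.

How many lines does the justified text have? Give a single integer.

Line 1: ['one', 'that', 'absolute'] (min_width=17, slack=2)
Line 2: ['page', 'robot', 'cherry'] (min_width=17, slack=2)
Line 3: ['make', 'rectangle'] (min_width=14, slack=5)
Line 4: ['guitar', 'cup', 'language'] (min_width=19, slack=0)
Line 5: ['release', 'sun', 'for'] (min_width=15, slack=4)
Line 6: ['pencil', 'pencil'] (min_width=13, slack=6)
Line 7: ['program', 'violin'] (min_width=14, slack=5)
Line 8: ['sound', 'sky', 'distance'] (min_width=18, slack=1)
Line 9: ['bedroom', 'brown', 'plate'] (min_width=19, slack=0)
Total lines: 9

Answer: 9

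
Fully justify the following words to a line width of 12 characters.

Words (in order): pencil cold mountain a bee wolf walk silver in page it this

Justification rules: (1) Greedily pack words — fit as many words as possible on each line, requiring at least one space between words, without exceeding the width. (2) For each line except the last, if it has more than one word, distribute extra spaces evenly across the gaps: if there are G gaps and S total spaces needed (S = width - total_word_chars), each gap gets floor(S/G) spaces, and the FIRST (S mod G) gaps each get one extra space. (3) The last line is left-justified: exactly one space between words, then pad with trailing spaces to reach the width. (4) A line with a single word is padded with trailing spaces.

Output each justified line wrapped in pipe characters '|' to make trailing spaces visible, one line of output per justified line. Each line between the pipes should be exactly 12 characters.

Answer: |pencil  cold|
|mountain   a|
|bee     wolf|
|walk  silver|
|in  page  it|
|this        |

Derivation:
Line 1: ['pencil', 'cold'] (min_width=11, slack=1)
Line 2: ['mountain', 'a'] (min_width=10, slack=2)
Line 3: ['bee', 'wolf'] (min_width=8, slack=4)
Line 4: ['walk', 'silver'] (min_width=11, slack=1)
Line 5: ['in', 'page', 'it'] (min_width=10, slack=2)
Line 6: ['this'] (min_width=4, slack=8)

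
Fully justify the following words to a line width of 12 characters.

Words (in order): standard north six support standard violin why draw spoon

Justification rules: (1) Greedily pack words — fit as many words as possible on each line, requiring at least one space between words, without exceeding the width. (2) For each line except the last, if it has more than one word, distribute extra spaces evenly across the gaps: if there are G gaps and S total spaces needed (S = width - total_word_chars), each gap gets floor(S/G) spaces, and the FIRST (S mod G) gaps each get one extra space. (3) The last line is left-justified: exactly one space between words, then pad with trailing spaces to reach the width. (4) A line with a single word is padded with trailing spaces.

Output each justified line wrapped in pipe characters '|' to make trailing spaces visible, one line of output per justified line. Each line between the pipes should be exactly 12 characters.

Answer: |standard    |
|north    six|
|support     |
|standard    |
|violin   why|
|draw spoon  |

Derivation:
Line 1: ['standard'] (min_width=8, slack=4)
Line 2: ['north', 'six'] (min_width=9, slack=3)
Line 3: ['support'] (min_width=7, slack=5)
Line 4: ['standard'] (min_width=8, slack=4)
Line 5: ['violin', 'why'] (min_width=10, slack=2)
Line 6: ['draw', 'spoon'] (min_width=10, slack=2)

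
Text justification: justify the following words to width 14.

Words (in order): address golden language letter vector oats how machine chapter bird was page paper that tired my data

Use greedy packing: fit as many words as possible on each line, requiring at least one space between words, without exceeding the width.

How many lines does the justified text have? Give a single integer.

Line 1: ['address', 'golden'] (min_width=14, slack=0)
Line 2: ['language'] (min_width=8, slack=6)
Line 3: ['letter', 'vector'] (min_width=13, slack=1)
Line 4: ['oats', 'how'] (min_width=8, slack=6)
Line 5: ['machine'] (min_width=7, slack=7)
Line 6: ['chapter', 'bird'] (min_width=12, slack=2)
Line 7: ['was', 'page', 'paper'] (min_width=14, slack=0)
Line 8: ['that', 'tired', 'my'] (min_width=13, slack=1)
Line 9: ['data'] (min_width=4, slack=10)
Total lines: 9

Answer: 9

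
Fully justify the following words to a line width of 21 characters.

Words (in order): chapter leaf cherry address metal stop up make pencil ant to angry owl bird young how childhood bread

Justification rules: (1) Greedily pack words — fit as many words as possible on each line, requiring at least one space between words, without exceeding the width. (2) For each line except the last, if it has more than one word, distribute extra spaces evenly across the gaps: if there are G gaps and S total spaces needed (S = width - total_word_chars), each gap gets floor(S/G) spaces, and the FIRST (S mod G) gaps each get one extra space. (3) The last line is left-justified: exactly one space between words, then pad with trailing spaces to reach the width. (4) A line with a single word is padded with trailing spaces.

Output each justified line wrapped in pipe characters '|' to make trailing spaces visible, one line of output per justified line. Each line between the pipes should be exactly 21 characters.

Line 1: ['chapter', 'leaf', 'cherry'] (min_width=19, slack=2)
Line 2: ['address', 'metal', 'stop', 'up'] (min_width=21, slack=0)
Line 3: ['make', 'pencil', 'ant', 'to'] (min_width=18, slack=3)
Line 4: ['angry', 'owl', 'bird', 'young'] (min_width=20, slack=1)
Line 5: ['how', 'childhood', 'bread'] (min_width=19, slack=2)

Answer: |chapter  leaf  cherry|
|address metal stop up|
|make  pencil  ant  to|
|angry  owl bird young|
|how childhood bread  |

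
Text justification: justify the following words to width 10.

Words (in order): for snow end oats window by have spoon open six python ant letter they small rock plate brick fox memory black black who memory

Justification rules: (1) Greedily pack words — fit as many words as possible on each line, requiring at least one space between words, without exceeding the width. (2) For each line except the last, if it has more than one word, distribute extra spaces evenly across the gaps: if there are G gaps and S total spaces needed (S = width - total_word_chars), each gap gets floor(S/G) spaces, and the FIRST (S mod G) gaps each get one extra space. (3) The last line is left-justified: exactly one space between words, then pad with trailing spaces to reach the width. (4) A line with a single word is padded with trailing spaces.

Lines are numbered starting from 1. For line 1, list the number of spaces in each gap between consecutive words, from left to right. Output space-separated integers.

Answer: 3

Derivation:
Line 1: ['for', 'snow'] (min_width=8, slack=2)
Line 2: ['end', 'oats'] (min_width=8, slack=2)
Line 3: ['window', 'by'] (min_width=9, slack=1)
Line 4: ['have', 'spoon'] (min_width=10, slack=0)
Line 5: ['open', 'six'] (min_width=8, slack=2)
Line 6: ['python', 'ant'] (min_width=10, slack=0)
Line 7: ['letter'] (min_width=6, slack=4)
Line 8: ['they', 'small'] (min_width=10, slack=0)
Line 9: ['rock', 'plate'] (min_width=10, slack=0)
Line 10: ['brick', 'fox'] (min_width=9, slack=1)
Line 11: ['memory'] (min_width=6, slack=4)
Line 12: ['black'] (min_width=5, slack=5)
Line 13: ['black', 'who'] (min_width=9, slack=1)
Line 14: ['memory'] (min_width=6, slack=4)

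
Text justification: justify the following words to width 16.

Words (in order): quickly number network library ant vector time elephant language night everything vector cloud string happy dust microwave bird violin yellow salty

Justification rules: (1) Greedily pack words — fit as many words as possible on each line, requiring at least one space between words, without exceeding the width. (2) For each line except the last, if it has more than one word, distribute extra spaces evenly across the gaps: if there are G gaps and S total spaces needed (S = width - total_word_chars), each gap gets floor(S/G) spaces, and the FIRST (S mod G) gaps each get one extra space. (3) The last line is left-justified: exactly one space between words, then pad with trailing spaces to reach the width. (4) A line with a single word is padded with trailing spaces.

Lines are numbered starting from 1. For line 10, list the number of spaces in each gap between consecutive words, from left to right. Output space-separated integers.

Answer: 6

Derivation:
Line 1: ['quickly', 'number'] (min_width=14, slack=2)
Line 2: ['network', 'library'] (min_width=15, slack=1)
Line 3: ['ant', 'vector', 'time'] (min_width=15, slack=1)
Line 4: ['elephant'] (min_width=8, slack=8)
Line 5: ['language', 'night'] (min_width=14, slack=2)
Line 6: ['everything'] (min_width=10, slack=6)
Line 7: ['vector', 'cloud'] (min_width=12, slack=4)
Line 8: ['string', 'happy'] (min_width=12, slack=4)
Line 9: ['dust', 'microwave'] (min_width=14, slack=2)
Line 10: ['bird', 'violin'] (min_width=11, slack=5)
Line 11: ['yellow', 'salty'] (min_width=12, slack=4)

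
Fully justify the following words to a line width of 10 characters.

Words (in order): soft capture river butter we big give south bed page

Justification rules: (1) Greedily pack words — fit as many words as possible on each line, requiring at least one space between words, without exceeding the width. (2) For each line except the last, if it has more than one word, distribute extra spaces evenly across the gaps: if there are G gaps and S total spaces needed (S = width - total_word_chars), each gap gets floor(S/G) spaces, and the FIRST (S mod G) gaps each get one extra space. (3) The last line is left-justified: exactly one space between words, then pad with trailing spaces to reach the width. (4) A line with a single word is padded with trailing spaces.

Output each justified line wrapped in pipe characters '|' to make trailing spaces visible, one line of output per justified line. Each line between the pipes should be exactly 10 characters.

Line 1: ['soft'] (min_width=4, slack=6)
Line 2: ['capture'] (min_width=7, slack=3)
Line 3: ['river'] (min_width=5, slack=5)
Line 4: ['butter', 'we'] (min_width=9, slack=1)
Line 5: ['big', 'give'] (min_width=8, slack=2)
Line 6: ['south', 'bed'] (min_width=9, slack=1)
Line 7: ['page'] (min_width=4, slack=6)

Answer: |soft      |
|capture   |
|river     |
|butter  we|
|big   give|
|south  bed|
|page      |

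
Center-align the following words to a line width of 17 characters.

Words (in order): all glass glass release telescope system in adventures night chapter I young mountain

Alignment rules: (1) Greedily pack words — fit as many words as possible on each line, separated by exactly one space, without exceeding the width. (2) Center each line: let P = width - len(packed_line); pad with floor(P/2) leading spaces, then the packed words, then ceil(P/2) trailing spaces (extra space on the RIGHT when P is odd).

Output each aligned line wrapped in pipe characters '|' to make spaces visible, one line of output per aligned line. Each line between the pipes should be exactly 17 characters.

Answer: | all glass glass |
|release telescope|
|    system in    |
|adventures night |
| chapter I young |
|    mountain     |

Derivation:
Line 1: ['all', 'glass', 'glass'] (min_width=15, slack=2)
Line 2: ['release', 'telescope'] (min_width=17, slack=0)
Line 3: ['system', 'in'] (min_width=9, slack=8)
Line 4: ['adventures', 'night'] (min_width=16, slack=1)
Line 5: ['chapter', 'I', 'young'] (min_width=15, slack=2)
Line 6: ['mountain'] (min_width=8, slack=9)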